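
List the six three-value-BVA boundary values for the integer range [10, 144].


Range: [10, 144]
Boundaries: just below min, min, min+1, max-1, max, just above max
Values: [9, 10, 11, 143, 144, 145]

[9, 10, 11, 143, 144, 145]


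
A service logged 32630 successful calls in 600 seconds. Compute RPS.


Formula: throughput = requests / seconds
throughput = 32630 / 600
throughput = 54.38 requests/second

54.38 requests/second


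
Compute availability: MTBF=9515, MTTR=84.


Availability = MTBF / (MTBF + MTTR)
Availability = 9515 / (9515 + 84)
Availability = 9515 / 9599
Availability = 99.1249%

99.1249%


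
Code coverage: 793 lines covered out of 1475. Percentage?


Coverage = covered / total * 100
Coverage = 793 / 1475 * 100
Coverage = 53.76%

53.76%


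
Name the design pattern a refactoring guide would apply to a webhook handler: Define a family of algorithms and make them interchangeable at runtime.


This matches the Strategy pattern

Strategy


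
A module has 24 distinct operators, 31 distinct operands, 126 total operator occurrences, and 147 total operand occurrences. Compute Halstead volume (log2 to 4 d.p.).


Formula: V = N * log2(η), where N = N1 + N2 and η = η1 + η2
η = 24 + 31 = 55
N = 126 + 147 = 273
log2(55) ≈ 5.7814
V = 273 * 5.7814 = 1578.32

1578.32


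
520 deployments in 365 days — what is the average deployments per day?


Formula: deployments per day = releases / days
= 520 / 365
= 1.425 deploys/day
(equivalently, 9.97 deploys/week)

1.425 deploys/day


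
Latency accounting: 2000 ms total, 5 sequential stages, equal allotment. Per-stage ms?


Formula: per_stage = total_budget / stages
per_stage = 2000 / 5
per_stage = 400.0 ms

400.0 ms


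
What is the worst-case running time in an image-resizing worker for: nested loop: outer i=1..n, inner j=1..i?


Reasoning: triangle: n(n+1)/2 ~ n^2/2
Complexity: O(n^2)

O(n^2)


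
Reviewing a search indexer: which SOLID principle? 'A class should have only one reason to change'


This describes the Single Responsibility Principle (SRP)

Single Responsibility Principle (SRP)


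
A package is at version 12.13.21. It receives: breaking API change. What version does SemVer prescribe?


Current: 12.13.21
Change category: 'breaking API change' → major bump
SemVer rule: major bump → increment MAJOR, reset MINOR and PATCH to 0
New: 13.0.0

13.0.0


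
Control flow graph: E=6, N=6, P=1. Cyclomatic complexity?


Formula: V(G) = E - N + 2P
V(G) = 6 - 6 + 2*1
V(G) = 0 + 2
V(G) = 2

2


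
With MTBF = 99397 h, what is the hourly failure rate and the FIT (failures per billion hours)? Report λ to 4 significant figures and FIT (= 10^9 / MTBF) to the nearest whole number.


Formula: λ = 1 / MTBF; FIT = λ × 1e9 = 1e9 / MTBF
λ = 1 / 99397 ≈ 1.006e-05 failures/hour
FIT = 1e9 / 99397 ≈ 10061 failures per 1e9 hours (nearest whole number)

λ = 1.006e-05 /h, FIT = 10061


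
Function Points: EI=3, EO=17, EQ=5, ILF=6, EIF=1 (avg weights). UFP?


UFP = EI*4 + EO*5 + EQ*4 + ILF*10 + EIF*7
UFP = 3*4 + 17*5 + 5*4 + 6*10 + 1*7
UFP = 12 + 85 + 20 + 60 + 7
UFP = 184

184


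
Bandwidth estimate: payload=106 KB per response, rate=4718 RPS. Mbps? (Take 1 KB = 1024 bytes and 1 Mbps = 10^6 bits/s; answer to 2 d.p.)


Formula: Mbps = payload_bytes * RPS * 8 / 1e6
Payload per request = 106 KB = 106 * 1024 = 108544 bytes
Total bytes/sec = 108544 * 4718 = 512110592
Total bits/sec = 512110592 * 8 = 4096884736
Mbps = 4096884736 / 1e6 = 4096.88

4096.88 Mbps


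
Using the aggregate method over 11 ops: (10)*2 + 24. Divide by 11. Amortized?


Formula: Amortized cost = Total cost / Operations
Total cost = (10 * 2) + (1 * 24)
Total cost = 20 + 24 = 44
Amortized = 44 / 11 = 4.0

4.0


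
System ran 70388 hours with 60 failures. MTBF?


Formula: MTBF = Total operating time / Number of failures
MTBF = 70388 / 60
MTBF = 1173.13 hours

1173.13 hours


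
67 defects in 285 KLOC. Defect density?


Defect density = defects / KLOC
Defect density = 67 / 285
Defect density = 0.235 defects/KLOC

0.235 defects/KLOC


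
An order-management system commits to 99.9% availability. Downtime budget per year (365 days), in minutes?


Formula: allowed downtime = period * (100 - SLA) / 100
Period (year (365 days)) = 525600 minutes
Unavailability fraction = (100 - 99.9) / 100
Allowed downtime = 525600 * (100 - 99.9) / 100
Allowed downtime = 525.6 minutes

525.6 minutes


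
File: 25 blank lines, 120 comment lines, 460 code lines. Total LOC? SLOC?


Total LOC = blank + comment + code
Total LOC = 25 + 120 + 460 = 605
SLOC (source only) = code = 460

Total LOC: 605, SLOC: 460


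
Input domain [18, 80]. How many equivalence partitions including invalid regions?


Valid range: [18, 80]
Class 1: x < 18 — invalid
Class 2: 18 ≤ x ≤ 80 — valid
Class 3: x > 80 — invalid
Total equivalence classes: 3

3 equivalence classes


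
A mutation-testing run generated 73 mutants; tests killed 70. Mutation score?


Mutation score = killed / total * 100
Mutation score = 70 / 73 * 100
Mutation score = 95.89%

95.89%


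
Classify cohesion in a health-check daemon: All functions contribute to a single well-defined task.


Reasoning: Best: single purpose
Type: Functional cohesion

Functional cohesion


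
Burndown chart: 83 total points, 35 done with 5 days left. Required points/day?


Formula: Required rate = Remaining points / Days left
Remaining = 83 - 35 = 48 points
Required rate = 48 / 5 = 9.6 points/day

9.6 points/day


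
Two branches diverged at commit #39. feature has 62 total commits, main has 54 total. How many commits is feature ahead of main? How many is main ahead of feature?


Common ancestor: commit #39
feature commits after divergence: 62 - 39 = 23
main commits after divergence: 54 - 39 = 15
feature is 23 commits ahead of main
main is 15 commits ahead of feature

feature ahead: 23, main ahead: 15


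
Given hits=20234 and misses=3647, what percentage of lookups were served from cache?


Formula: hit rate = hits / (hits + misses) * 100
hit rate = 20234 / (20234 + 3647) * 100
hit rate = 20234 / 23881 * 100
hit rate = 84.73%

84.73%


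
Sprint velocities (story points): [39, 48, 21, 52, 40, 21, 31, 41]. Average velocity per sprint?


Formula: Avg velocity = Total points / Number of sprints
Points: [39, 48, 21, 52, 40, 21, 31, 41]
Sum = 39 + 48 + 21 + 52 + 40 + 21 + 31 + 41 = 293
Avg velocity = 293 / 8 = 36.63 points/sprint

36.63 points/sprint


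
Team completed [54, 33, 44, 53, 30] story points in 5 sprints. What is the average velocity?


Formula: Avg velocity = Total points / Number of sprints
Points: [54, 33, 44, 53, 30]
Sum = 54 + 33 + 44 + 53 + 30 = 214
Avg velocity = 214 / 5 = 42.8 points/sprint

42.8 points/sprint


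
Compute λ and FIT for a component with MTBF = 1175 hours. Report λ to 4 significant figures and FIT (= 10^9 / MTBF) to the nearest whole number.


Formula: λ = 1 / MTBF; FIT = λ × 1e9 = 1e9 / MTBF
λ = 1 / 1175 ≈ 8.511e-04 failures/hour
FIT = 1e9 / 1175 ≈ 851064 failures per 1e9 hours (nearest whole number)

λ = 8.511e-04 /h, FIT = 851064


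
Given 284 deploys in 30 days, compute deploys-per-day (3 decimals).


Formula: deployments per day = releases / days
= 284 / 30
= 9.467 deploys/day
(equivalently, 66.27 deploys/week)

9.467 deploys/day


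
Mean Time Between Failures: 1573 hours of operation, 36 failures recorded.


Formula: MTBF = Total operating time / Number of failures
MTBF = 1573 / 36
MTBF = 43.69 hours

43.69 hours


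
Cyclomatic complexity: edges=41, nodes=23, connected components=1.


Formula: V(G) = E - N + 2P
V(G) = 41 - 23 + 2*1
V(G) = 18 + 2
V(G) = 20

20


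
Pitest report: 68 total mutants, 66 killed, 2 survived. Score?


Mutation score = killed / total * 100
Mutation score = 66 / 68 * 100
Mutation score = 97.06%

97.06%


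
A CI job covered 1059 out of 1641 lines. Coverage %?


Coverage = covered / total * 100
Coverage = 1059 / 1641 * 100
Coverage = 64.53%

64.53%


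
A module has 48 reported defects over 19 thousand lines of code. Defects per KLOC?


Defect density = defects / KLOC
Defect density = 48 / 19
Defect density = 2.526 defects/KLOC

2.526 defects/KLOC


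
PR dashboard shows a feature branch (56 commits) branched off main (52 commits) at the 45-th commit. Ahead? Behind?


Common ancestor: commit #45
feature commits after divergence: 56 - 45 = 11
main commits after divergence: 52 - 45 = 7
feature is 11 commits ahead of main
main is 7 commits ahead of feature

feature ahead: 11, main ahead: 7


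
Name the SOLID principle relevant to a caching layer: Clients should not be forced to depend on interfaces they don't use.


This describes the Interface Segregation Principle (ISP)

Interface Segregation Principle (ISP)


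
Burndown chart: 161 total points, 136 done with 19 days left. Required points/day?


Formula: Required rate = Remaining points / Days left
Remaining = 161 - 136 = 25 points
Required rate = 25 / 19 = 1.32 points/day

1.32 points/day


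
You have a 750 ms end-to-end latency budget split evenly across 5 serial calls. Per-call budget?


Formula: per_stage = total_budget / stages
per_stage = 750 / 5
per_stage = 150.0 ms

150.0 ms


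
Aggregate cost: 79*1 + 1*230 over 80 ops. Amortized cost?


Formula: Amortized cost = Total cost / Operations
Total cost = (79 * 1) + (1 * 230)
Total cost = 79 + 230 = 309
Amortized = 309 / 80 = 3.8625

3.8625


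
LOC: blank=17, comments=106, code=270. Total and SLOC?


Total LOC = blank + comment + code
Total LOC = 17 + 106 + 270 = 393
SLOC (source only) = code = 270

Total LOC: 393, SLOC: 270


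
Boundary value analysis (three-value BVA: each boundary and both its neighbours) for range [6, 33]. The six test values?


Range: [6, 33]
Boundaries: just below min, min, min+1, max-1, max, just above max
Values: [5, 6, 7, 32, 33, 34]

[5, 6, 7, 32, 33, 34]


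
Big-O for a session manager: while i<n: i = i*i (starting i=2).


Reasoning: squaring drives double-exponential growth; iterations ~ log log n
Complexity: O(log log n)

O(log log n)


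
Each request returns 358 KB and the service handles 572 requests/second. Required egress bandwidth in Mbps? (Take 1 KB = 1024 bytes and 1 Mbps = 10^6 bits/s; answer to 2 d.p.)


Formula: Mbps = payload_bytes * RPS * 8 / 1e6
Payload per request = 358 KB = 358 * 1024 = 366592 bytes
Total bytes/sec = 366592 * 572 = 209690624
Total bits/sec = 209690624 * 8 = 1677524992
Mbps = 1677524992 / 1e6 = 1677.52

1677.52 Mbps


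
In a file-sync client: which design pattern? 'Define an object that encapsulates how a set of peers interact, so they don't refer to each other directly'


This matches the Mediator pattern

Mediator


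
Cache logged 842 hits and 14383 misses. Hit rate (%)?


Formula: hit rate = hits / (hits + misses) * 100
hit rate = 842 / (842 + 14383) * 100
hit rate = 842 / 15225 * 100
hit rate = 5.53%

5.53%


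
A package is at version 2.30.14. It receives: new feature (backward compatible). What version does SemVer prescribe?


Current: 2.30.14
Change category: 'new feature (backward compatible)' → minor bump
SemVer rule: minor bump → increment MINOR, reset PATCH to 0 (MAJOR unchanged)
New: 2.31.0

2.31.0


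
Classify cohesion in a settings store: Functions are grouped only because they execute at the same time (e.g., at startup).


Reasoning: Related by timing only
Type: Temporal cohesion

Temporal cohesion


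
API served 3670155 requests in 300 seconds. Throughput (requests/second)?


Formula: throughput = requests / seconds
throughput = 3670155 / 300
throughput = 12233.85 requests/second

12233.85 requests/second


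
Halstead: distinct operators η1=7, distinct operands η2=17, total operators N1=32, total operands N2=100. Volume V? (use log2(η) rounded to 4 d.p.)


Formula: V = N * log2(η), where N = N1 + N2 and η = η1 + η2
η = 7 + 17 = 24
N = 32 + 100 = 132
log2(24) ≈ 4.5850
V = 132 * 4.5850 = 605.22

605.22


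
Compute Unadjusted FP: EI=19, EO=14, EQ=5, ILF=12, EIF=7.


UFP = EI*4 + EO*5 + EQ*4 + ILF*10 + EIF*7
UFP = 19*4 + 14*5 + 5*4 + 12*10 + 7*7
UFP = 76 + 70 + 20 + 120 + 49
UFP = 335

335


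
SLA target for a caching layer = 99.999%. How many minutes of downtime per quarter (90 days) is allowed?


Formula: allowed downtime = period * (100 - SLA) / 100
Period (quarter (90 days)) = 129600 minutes
Unavailability fraction = (100 - 99.999) / 100
Allowed downtime = 129600 * (100 - 99.999) / 100
Allowed downtime = 1.296 minutes

1.296 minutes


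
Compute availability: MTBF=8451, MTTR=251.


Availability = MTBF / (MTBF + MTTR)
Availability = 8451 / (8451 + 251)
Availability = 8451 / 8702
Availability = 97.1156%

97.1156%


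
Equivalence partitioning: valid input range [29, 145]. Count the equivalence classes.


Valid range: [29, 145]
Class 1: x < 29 — invalid
Class 2: 29 ≤ x ≤ 145 — valid
Class 3: x > 145 — invalid
Total equivalence classes: 3

3 equivalence classes


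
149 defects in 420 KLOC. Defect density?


Defect density = defects / KLOC
Defect density = 149 / 420
Defect density = 0.355 defects/KLOC

0.355 defects/KLOC


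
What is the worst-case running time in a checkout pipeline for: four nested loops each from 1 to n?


Reasoning: four levels of nesting
Complexity: O(n^4)

O(n^4)


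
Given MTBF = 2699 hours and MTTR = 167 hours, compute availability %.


Availability = MTBF / (MTBF + MTTR)
Availability = 2699 / (2699 + 167)
Availability = 2699 / 2866
Availability = 94.1731%

94.1731%


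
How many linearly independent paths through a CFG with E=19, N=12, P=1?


Formula: V(G) = E - N + 2P
V(G) = 19 - 12 + 2*1
V(G) = 7 + 2
V(G) = 9

9


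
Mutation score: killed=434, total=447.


Mutation score = killed / total * 100
Mutation score = 434 / 447 * 100
Mutation score = 97.09%

97.09%


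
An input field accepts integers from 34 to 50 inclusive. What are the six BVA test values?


Range: [34, 50]
Boundaries: just below min, min, min+1, max-1, max, just above max
Values: [33, 34, 35, 49, 50, 51]

[33, 34, 35, 49, 50, 51]


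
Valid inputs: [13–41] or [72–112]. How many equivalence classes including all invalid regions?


Valid ranges: [13,41] and [72,112]
Class 1: x < 13 — invalid
Class 2: 13 ≤ x ≤ 41 — valid
Class 3: 41 < x < 72 — invalid (gap between ranges)
Class 4: 72 ≤ x ≤ 112 — valid
Class 5: x > 112 — invalid
Total equivalence classes: 5

5 equivalence classes


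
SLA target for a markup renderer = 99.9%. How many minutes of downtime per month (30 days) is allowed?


Formula: allowed downtime = period * (100 - SLA) / 100
Period (month (30 days)) = 43200 minutes
Unavailability fraction = (100 - 99.9) / 100
Allowed downtime = 43200 * (100 - 99.9) / 100
Allowed downtime = 43.2 minutes

43.2 minutes


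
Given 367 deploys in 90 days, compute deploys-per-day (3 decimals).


Formula: deployments per day = releases / days
= 367 / 90
= 4.078 deploys/day
(equivalently, 28.54 deploys/week)

4.078 deploys/day


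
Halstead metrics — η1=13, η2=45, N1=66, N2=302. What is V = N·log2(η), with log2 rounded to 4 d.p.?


Formula: V = N * log2(η), where N = N1 + N2 and η = η1 + η2
η = 13 + 45 = 58
N = 66 + 302 = 368
log2(58) ≈ 5.8580
V = 368 * 5.8580 = 2155.74

2155.74


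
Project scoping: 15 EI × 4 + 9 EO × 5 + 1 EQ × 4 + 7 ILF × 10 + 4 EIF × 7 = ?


UFP = EI*4 + EO*5 + EQ*4 + ILF*10 + EIF*7
UFP = 15*4 + 9*5 + 1*4 + 7*10 + 4*7
UFP = 60 + 45 + 4 + 70 + 28
UFP = 207

207


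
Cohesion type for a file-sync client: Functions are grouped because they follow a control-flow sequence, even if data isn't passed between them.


Reasoning: Grouped by order of execution within a routine, not by data flow
Type: Procedural cohesion

Procedural cohesion


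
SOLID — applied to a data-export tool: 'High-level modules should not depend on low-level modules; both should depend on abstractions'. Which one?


This describes the Dependency Inversion Principle (DIP)

Dependency Inversion Principle (DIP)


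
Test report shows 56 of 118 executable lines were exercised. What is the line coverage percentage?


Coverage = covered / total * 100
Coverage = 56 / 118 * 100
Coverage = 47.46%

47.46%


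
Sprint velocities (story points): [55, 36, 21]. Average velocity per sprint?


Formula: Avg velocity = Total points / Number of sprints
Points: [55, 36, 21]
Sum = 55 + 36 + 21 = 112
Avg velocity = 112 / 3 = 37.33 points/sprint

37.33 points/sprint


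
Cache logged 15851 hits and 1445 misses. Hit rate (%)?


Formula: hit rate = hits / (hits + misses) * 100
hit rate = 15851 / (15851 + 1445) * 100
hit rate = 15851 / 17296 * 100
hit rate = 91.65%

91.65%


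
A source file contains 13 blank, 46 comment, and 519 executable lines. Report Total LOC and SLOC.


Total LOC = blank + comment + code
Total LOC = 13 + 46 + 519 = 578
SLOC (source only) = code = 519

Total LOC: 578, SLOC: 519


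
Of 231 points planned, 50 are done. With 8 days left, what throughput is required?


Formula: Required rate = Remaining points / Days left
Remaining = 231 - 50 = 181 points
Required rate = 181 / 8 = 22.63 points/day

22.63 points/day


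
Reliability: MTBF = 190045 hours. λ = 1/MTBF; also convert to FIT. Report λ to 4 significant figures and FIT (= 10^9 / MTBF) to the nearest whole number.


Formula: λ = 1 / MTBF; FIT = λ × 1e9 = 1e9 / MTBF
λ = 1 / 190045 ≈ 5.262e-06 failures/hour
FIT = 1e9 / 190045 ≈ 5262 failures per 1e9 hours (nearest whole number)

λ = 5.262e-06 /h, FIT = 5262


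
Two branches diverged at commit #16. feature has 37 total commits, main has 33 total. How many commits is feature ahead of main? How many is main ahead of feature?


Common ancestor: commit #16
feature commits after divergence: 37 - 16 = 21
main commits after divergence: 33 - 16 = 17
feature is 21 commits ahead of main
main is 17 commits ahead of feature

feature ahead: 21, main ahead: 17


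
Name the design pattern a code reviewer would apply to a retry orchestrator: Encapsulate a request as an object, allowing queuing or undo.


This matches the Command pattern

Command


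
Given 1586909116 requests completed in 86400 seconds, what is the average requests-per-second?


Formula: throughput = requests / seconds
throughput = 1586909116 / 86400
throughput = 18367.0 requests/second

18367.0 requests/second


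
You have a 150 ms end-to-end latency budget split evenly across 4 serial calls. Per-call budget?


Formula: per_stage = total_budget / stages
per_stage = 150 / 4
per_stage = 37.5 ms

37.5 ms


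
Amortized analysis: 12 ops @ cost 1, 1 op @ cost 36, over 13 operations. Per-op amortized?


Formula: Amortized cost = Total cost / Operations
Total cost = (12 * 1) + (1 * 36)
Total cost = 12 + 36 = 48
Amortized = 48 / 13 = 3.6923

3.6923


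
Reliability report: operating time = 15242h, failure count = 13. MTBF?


Formula: MTBF = Total operating time / Number of failures
MTBF = 15242 / 13
MTBF = 1172.46 hours

1172.46 hours


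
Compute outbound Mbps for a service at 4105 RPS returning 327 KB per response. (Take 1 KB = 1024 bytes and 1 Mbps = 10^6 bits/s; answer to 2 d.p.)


Formula: Mbps = payload_bytes * RPS * 8 / 1e6
Payload per request = 327 KB = 327 * 1024 = 334848 bytes
Total bytes/sec = 334848 * 4105 = 1374551040
Total bits/sec = 1374551040 * 8 = 10996408320
Mbps = 10996408320 / 1e6 = 10996.41

10996.41 Mbps


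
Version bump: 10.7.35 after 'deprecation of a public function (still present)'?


Current: 10.7.35
Change category: 'deprecation of a public function (still present)' → minor bump
SemVer rule: minor bump → increment MINOR, reset PATCH to 0 (MAJOR unchanged)
New: 10.8.0

10.8.0


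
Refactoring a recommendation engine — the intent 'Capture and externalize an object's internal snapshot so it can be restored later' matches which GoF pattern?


This matches the Memento pattern

Memento


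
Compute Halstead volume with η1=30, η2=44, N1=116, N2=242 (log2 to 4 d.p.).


Formula: V = N * log2(η), where N = N1 + N2 and η = η1 + η2
η = 30 + 44 = 74
N = 116 + 242 = 358
log2(74) ≈ 6.2095
V = 358 * 6.2095 = 2223.00

2223.00


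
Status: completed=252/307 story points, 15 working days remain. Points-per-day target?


Formula: Required rate = Remaining points / Days left
Remaining = 307 - 252 = 55 points
Required rate = 55 / 15 = 3.67 points/day

3.67 points/day


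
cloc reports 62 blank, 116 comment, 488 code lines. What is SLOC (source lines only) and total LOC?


Total LOC = blank + comment + code
Total LOC = 62 + 116 + 488 = 666
SLOC (source only) = code = 488

Total LOC: 666, SLOC: 488


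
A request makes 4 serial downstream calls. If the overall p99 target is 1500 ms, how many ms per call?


Formula: per_stage = total_budget / stages
per_stage = 1500 / 4
per_stage = 375.0 ms

375.0 ms


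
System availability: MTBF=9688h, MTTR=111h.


Availability = MTBF / (MTBF + MTTR)
Availability = 9688 / (9688 + 111)
Availability = 9688 / 9799
Availability = 98.8672%

98.8672%


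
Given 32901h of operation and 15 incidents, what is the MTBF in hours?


Formula: MTBF = Total operating time / Number of failures
MTBF = 32901 / 15
MTBF = 2193.4 hours

2193.4 hours


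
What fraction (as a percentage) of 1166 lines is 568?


Coverage = covered / total * 100
Coverage = 568 / 1166 * 100
Coverage = 48.71%

48.71%


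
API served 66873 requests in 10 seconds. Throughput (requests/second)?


Formula: throughput = requests / seconds
throughput = 66873 / 10
throughput = 6687.3 requests/second

6687.3 requests/second


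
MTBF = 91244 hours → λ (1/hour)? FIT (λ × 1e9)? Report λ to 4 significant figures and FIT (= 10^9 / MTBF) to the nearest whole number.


Formula: λ = 1 / MTBF; FIT = λ × 1e9 = 1e9 / MTBF
λ = 1 / 91244 ≈ 1.096e-05 failures/hour
FIT = 1e9 / 91244 ≈ 10960 failures per 1e9 hours (nearest whole number)

λ = 1.096e-05 /h, FIT = 10960


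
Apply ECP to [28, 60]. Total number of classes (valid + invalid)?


Valid range: [28, 60]
Class 1: x < 28 — invalid
Class 2: 28 ≤ x ≤ 60 — valid
Class 3: x > 60 — invalid
Total equivalence classes: 3

3 equivalence classes


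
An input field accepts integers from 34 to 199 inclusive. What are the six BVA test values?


Range: [34, 199]
Boundaries: just below min, min, min+1, max-1, max, just above max
Values: [33, 34, 35, 198, 199, 200]

[33, 34, 35, 198, 199, 200]


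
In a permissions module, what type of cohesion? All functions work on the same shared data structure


Reasoning: Functions share data
Type: Communicational cohesion

Communicational cohesion


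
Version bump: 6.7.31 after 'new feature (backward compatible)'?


Current: 6.7.31
Change category: 'new feature (backward compatible)' → minor bump
SemVer rule: minor bump → increment MINOR, reset PATCH to 0 (MAJOR unchanged)
New: 6.8.0

6.8.0


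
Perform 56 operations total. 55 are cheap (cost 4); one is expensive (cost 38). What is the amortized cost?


Formula: Amortized cost = Total cost / Operations
Total cost = (55 * 4) + (1 * 38)
Total cost = 220 + 38 = 258
Amortized = 258 / 56 = 4.6071

4.6071


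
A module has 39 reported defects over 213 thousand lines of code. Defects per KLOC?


Defect density = defects / KLOC
Defect density = 39 / 213
Defect density = 0.183 defects/KLOC

0.183 defects/KLOC


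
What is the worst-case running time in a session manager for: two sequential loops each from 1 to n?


Reasoning: sequential dominates: O(n) + O(n) = O(n)
Complexity: O(n)

O(n)


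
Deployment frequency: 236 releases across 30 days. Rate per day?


Formula: deployments per day = releases / days
= 236 / 30
= 7.867 deploys/day
(equivalently, 55.07 deploys/week)

7.867 deploys/day


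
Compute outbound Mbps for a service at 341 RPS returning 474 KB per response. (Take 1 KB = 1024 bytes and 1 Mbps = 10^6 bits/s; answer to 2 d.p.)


Formula: Mbps = payload_bytes * RPS * 8 / 1e6
Payload per request = 474 KB = 474 * 1024 = 485376 bytes
Total bytes/sec = 485376 * 341 = 165513216
Total bits/sec = 165513216 * 8 = 1324105728
Mbps = 1324105728 / 1e6 = 1324.11

1324.11 Mbps


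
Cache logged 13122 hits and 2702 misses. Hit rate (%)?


Formula: hit rate = hits / (hits + misses) * 100
hit rate = 13122 / (13122 + 2702) * 100
hit rate = 13122 / 15824 * 100
hit rate = 82.92%

82.92%


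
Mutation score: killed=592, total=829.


Mutation score = killed / total * 100
Mutation score = 592 / 829 * 100
Mutation score = 71.41%

71.41%


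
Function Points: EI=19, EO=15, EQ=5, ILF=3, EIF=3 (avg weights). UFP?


UFP = EI*4 + EO*5 + EQ*4 + ILF*10 + EIF*7
UFP = 19*4 + 15*5 + 5*4 + 3*10 + 3*7
UFP = 76 + 75 + 20 + 30 + 21
UFP = 222

222


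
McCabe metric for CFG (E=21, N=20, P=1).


Formula: V(G) = E - N + 2P
V(G) = 21 - 20 + 2*1
V(G) = 1 + 2
V(G) = 3

3


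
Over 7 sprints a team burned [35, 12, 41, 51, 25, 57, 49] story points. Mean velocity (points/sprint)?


Formula: Avg velocity = Total points / Number of sprints
Points: [35, 12, 41, 51, 25, 57, 49]
Sum = 35 + 12 + 41 + 51 + 25 + 57 + 49 = 270
Avg velocity = 270 / 7 = 38.57 points/sprint

38.57 points/sprint


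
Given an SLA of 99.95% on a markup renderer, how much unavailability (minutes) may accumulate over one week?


Formula: allowed downtime = period * (100 - SLA) / 100
Period (week) = 10080 minutes
Unavailability fraction = (100 - 99.95) / 100
Allowed downtime = 10080 * (100 - 99.95) / 100
Allowed downtime = 5.04 minutes

5.04 minutes


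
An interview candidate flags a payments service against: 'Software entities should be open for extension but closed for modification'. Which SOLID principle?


This describes the Open/Closed Principle (OCP)

Open/Closed Principle (OCP)


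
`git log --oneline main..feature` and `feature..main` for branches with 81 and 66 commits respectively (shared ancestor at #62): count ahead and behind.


Common ancestor: commit #62
feature commits after divergence: 81 - 62 = 19
main commits after divergence: 66 - 62 = 4
feature is 19 commits ahead of main
main is 4 commits ahead of feature

feature ahead: 19, main ahead: 4


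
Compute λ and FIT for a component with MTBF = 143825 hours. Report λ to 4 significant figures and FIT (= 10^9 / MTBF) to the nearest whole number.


Formula: λ = 1 / MTBF; FIT = λ × 1e9 = 1e9 / MTBF
λ = 1 / 143825 ≈ 6.953e-06 failures/hour
FIT = 1e9 / 143825 ≈ 6953 failures per 1e9 hours (nearest whole number)

λ = 6.953e-06 /h, FIT = 6953


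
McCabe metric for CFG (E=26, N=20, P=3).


Formula: V(G) = E - N + 2P
V(G) = 26 - 20 + 2*3
V(G) = 6 + 6
V(G) = 12

12


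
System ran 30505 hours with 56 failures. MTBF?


Formula: MTBF = Total operating time / Number of failures
MTBF = 30505 / 56
MTBF = 544.73 hours

544.73 hours


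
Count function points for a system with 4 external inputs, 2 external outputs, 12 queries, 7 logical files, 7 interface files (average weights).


UFP = EI*4 + EO*5 + EQ*4 + ILF*10 + EIF*7
UFP = 4*4 + 2*5 + 12*4 + 7*10 + 7*7
UFP = 16 + 10 + 48 + 70 + 49
UFP = 193

193


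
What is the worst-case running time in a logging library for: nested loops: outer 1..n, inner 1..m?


Reasoning: product of independent bounds
Complexity: O(n*m)

O(n*m)


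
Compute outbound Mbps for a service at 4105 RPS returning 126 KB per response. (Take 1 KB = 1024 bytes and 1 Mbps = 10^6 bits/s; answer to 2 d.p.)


Formula: Mbps = payload_bytes * RPS * 8 / 1e6
Payload per request = 126 KB = 126 * 1024 = 129024 bytes
Total bytes/sec = 129024 * 4105 = 529643520
Total bits/sec = 529643520 * 8 = 4237148160
Mbps = 4237148160 / 1e6 = 4237.15

4237.15 Mbps


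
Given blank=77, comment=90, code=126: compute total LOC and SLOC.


Total LOC = blank + comment + code
Total LOC = 77 + 90 + 126 = 293
SLOC (source only) = code = 126

Total LOC: 293, SLOC: 126


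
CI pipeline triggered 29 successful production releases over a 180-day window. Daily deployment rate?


Formula: deployments per day = releases / days
= 29 / 180
= 0.161 deploys/day
(equivalently, 1.13 deploys/week)

0.161 deploys/day


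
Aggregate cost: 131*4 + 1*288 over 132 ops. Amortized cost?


Formula: Amortized cost = Total cost / Operations
Total cost = (131 * 4) + (1 * 288)
Total cost = 524 + 288 = 812
Amortized = 812 / 132 = 6.1515

6.1515


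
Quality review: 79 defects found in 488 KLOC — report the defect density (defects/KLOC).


Defect density = defects / KLOC
Defect density = 79 / 488
Defect density = 0.162 defects/KLOC

0.162 defects/KLOC


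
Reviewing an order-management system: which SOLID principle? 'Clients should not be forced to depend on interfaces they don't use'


This describes the Interface Segregation Principle (ISP)

Interface Segregation Principle (ISP)


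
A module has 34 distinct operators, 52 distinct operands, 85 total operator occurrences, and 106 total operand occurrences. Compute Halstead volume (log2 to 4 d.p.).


Formula: V = N * log2(η), where N = N1 + N2 and η = η1 + η2
η = 34 + 52 = 86
N = 85 + 106 = 191
log2(86) ≈ 6.4263
V = 191 * 6.4263 = 1227.42

1227.42


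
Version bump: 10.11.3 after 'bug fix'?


Current: 10.11.3
Change category: 'bug fix' → patch bump
SemVer rule: patch bump → increment PATCH (MAJOR and MINOR unchanged)
New: 10.11.4

10.11.4


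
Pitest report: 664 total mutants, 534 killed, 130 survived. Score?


Mutation score = killed / total * 100
Mutation score = 534 / 664 * 100
Mutation score = 80.42%

80.42%


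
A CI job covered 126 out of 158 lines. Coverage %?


Coverage = covered / total * 100
Coverage = 126 / 158 * 100
Coverage = 79.75%

79.75%


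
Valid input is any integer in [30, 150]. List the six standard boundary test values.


Range: [30, 150]
Boundaries: just below min, min, min+1, max-1, max, just above max
Values: [29, 30, 31, 149, 150, 151]

[29, 30, 31, 149, 150, 151]


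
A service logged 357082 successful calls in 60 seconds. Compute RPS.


Formula: throughput = requests / seconds
throughput = 357082 / 60
throughput = 5951.37 requests/second

5951.37 requests/second


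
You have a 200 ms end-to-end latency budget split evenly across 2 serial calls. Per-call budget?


Formula: per_stage = total_budget / stages
per_stage = 200 / 2
per_stage = 100.0 ms

100.0 ms


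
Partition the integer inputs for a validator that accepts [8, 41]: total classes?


Valid range: [8, 41]
Class 1: x < 8 — invalid
Class 2: 8 ≤ x ≤ 41 — valid
Class 3: x > 41 — invalid
Total equivalence classes: 3

3 equivalence classes


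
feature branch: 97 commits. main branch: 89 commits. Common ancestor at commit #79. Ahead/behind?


Common ancestor: commit #79
feature commits after divergence: 97 - 79 = 18
main commits after divergence: 89 - 79 = 10
feature is 18 commits ahead of main
main is 10 commits ahead of feature

feature ahead: 18, main ahead: 10


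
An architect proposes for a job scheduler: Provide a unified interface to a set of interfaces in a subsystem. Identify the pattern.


This matches the Facade pattern

Facade


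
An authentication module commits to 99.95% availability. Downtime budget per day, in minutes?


Formula: allowed downtime = period * (100 - SLA) / 100
Period (day) = 1440 minutes
Unavailability fraction = (100 - 99.95) / 100
Allowed downtime = 1440 * (100 - 99.95) / 100
Allowed downtime = 0.72 minutes

0.72 minutes


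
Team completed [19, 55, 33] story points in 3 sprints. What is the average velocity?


Formula: Avg velocity = Total points / Number of sprints
Points: [19, 55, 33]
Sum = 19 + 55 + 33 = 107
Avg velocity = 107 / 3 = 35.67 points/sprint

35.67 points/sprint


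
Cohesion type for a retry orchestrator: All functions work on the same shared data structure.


Reasoning: Functions share data
Type: Communicational cohesion

Communicational cohesion


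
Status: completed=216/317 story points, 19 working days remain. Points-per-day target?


Formula: Required rate = Remaining points / Days left
Remaining = 317 - 216 = 101 points
Required rate = 101 / 19 = 5.32 points/day

5.32 points/day


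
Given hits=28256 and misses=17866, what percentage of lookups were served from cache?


Formula: hit rate = hits / (hits + misses) * 100
hit rate = 28256 / (28256 + 17866) * 100
hit rate = 28256 / 46122 * 100
hit rate = 61.26%

61.26%


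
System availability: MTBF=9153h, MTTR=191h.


Availability = MTBF / (MTBF + MTTR)
Availability = 9153 / (9153 + 191)
Availability = 9153 / 9344
Availability = 97.9559%

97.9559%


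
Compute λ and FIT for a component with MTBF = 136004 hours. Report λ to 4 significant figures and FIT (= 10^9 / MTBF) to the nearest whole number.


Formula: λ = 1 / MTBF; FIT = λ × 1e9 = 1e9 / MTBF
λ = 1 / 136004 ≈ 7.353e-06 failures/hour
FIT = 1e9 / 136004 ≈ 7353 failures per 1e9 hours (nearest whole number)

λ = 7.353e-06 /h, FIT = 7353


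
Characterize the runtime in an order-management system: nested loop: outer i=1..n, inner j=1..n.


Reasoning: n iterations times n iterations
Complexity: O(n^2)

O(n^2)


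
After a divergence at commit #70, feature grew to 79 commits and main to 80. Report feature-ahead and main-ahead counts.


Common ancestor: commit #70
feature commits after divergence: 79 - 70 = 9
main commits after divergence: 80 - 70 = 10
feature is 9 commits ahead of main
main is 10 commits ahead of feature

feature ahead: 9, main ahead: 10


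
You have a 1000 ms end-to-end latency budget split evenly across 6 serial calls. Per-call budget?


Formula: per_stage = total_budget / stages
per_stage = 1000 / 6
per_stage = 166.67 ms

166.67 ms


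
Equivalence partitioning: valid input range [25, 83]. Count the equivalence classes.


Valid range: [25, 83]
Class 1: x < 25 — invalid
Class 2: 25 ≤ x ≤ 83 — valid
Class 3: x > 83 — invalid
Total equivalence classes: 3

3 equivalence classes


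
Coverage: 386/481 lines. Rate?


Coverage = covered / total * 100
Coverage = 386 / 481 * 100
Coverage = 80.25%

80.25%


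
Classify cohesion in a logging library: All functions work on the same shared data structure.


Reasoning: Functions share data
Type: Communicational cohesion

Communicational cohesion


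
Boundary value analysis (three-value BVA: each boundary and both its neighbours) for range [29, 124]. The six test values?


Range: [29, 124]
Boundaries: just below min, min, min+1, max-1, max, just above max
Values: [28, 29, 30, 123, 124, 125]

[28, 29, 30, 123, 124, 125]


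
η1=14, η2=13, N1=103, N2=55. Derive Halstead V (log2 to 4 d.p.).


Formula: V = N * log2(η), where N = N1 + N2 and η = η1 + η2
η = 14 + 13 = 27
N = 103 + 55 = 158
log2(27) ≈ 4.7549
V = 158 * 4.7549 = 751.27

751.27


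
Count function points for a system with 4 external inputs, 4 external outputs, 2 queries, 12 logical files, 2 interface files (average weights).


UFP = EI*4 + EO*5 + EQ*4 + ILF*10 + EIF*7
UFP = 4*4 + 4*5 + 2*4 + 12*10 + 2*7
UFP = 16 + 20 + 8 + 120 + 14
UFP = 178

178


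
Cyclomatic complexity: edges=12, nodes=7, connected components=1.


Formula: V(G) = E - N + 2P
V(G) = 12 - 7 + 2*1
V(G) = 5 + 2
V(G) = 7

7


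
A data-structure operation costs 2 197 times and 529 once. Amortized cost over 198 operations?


Formula: Amortized cost = Total cost / Operations
Total cost = (197 * 2) + (1 * 529)
Total cost = 394 + 529 = 923
Amortized = 923 / 198 = 4.6616

4.6616


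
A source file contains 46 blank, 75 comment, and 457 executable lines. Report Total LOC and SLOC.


Total LOC = blank + comment + code
Total LOC = 46 + 75 + 457 = 578
SLOC (source only) = code = 457

Total LOC: 578, SLOC: 457


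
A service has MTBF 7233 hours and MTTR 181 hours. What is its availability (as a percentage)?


Availability = MTBF / (MTBF + MTTR)
Availability = 7233 / (7233 + 181)
Availability = 7233 / 7414
Availability = 97.5587%

97.5587%


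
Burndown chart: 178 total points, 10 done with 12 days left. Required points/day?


Formula: Required rate = Remaining points / Days left
Remaining = 178 - 10 = 168 points
Required rate = 168 / 12 = 14.0 points/day

14.0 points/day


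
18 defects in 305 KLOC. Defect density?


Defect density = defects / KLOC
Defect density = 18 / 305
Defect density = 0.059 defects/KLOC

0.059 defects/KLOC


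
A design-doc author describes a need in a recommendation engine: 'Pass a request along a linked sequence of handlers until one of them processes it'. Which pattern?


This matches the Chain of Responsibility pattern

Chain of Responsibility


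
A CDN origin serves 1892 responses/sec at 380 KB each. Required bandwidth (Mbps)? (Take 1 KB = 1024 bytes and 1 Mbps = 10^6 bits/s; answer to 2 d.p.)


Formula: Mbps = payload_bytes * RPS * 8 / 1e6
Payload per request = 380 KB = 380 * 1024 = 389120 bytes
Total bytes/sec = 389120 * 1892 = 736215040
Total bits/sec = 736215040 * 8 = 5889720320
Mbps = 5889720320 / 1e6 = 5889.72

5889.72 Mbps


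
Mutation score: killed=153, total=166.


Mutation score = killed / total * 100
Mutation score = 153 / 166 * 100
Mutation score = 92.17%

92.17%


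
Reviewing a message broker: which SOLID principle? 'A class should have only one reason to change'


This describes the Single Responsibility Principle (SRP)

Single Responsibility Principle (SRP)


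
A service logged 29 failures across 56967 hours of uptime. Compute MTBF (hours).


Formula: MTBF = Total operating time / Number of failures
MTBF = 56967 / 29
MTBF = 1964.38 hours

1964.38 hours


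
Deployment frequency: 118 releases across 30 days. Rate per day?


Formula: deployments per day = releases / days
= 118 / 30
= 3.933 deploys/day
(equivalently, 27.53 deploys/week)

3.933 deploys/day


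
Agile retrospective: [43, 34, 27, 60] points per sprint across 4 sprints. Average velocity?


Formula: Avg velocity = Total points / Number of sprints
Points: [43, 34, 27, 60]
Sum = 43 + 34 + 27 + 60 = 164
Avg velocity = 164 / 4 = 41.0 points/sprint

41.0 points/sprint


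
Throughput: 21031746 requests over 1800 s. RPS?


Formula: throughput = requests / seconds
throughput = 21031746 / 1800
throughput = 11684.3 requests/second

11684.3 requests/second


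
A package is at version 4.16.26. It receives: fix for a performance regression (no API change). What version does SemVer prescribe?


Current: 4.16.26
Change category: 'fix for a performance regression (no API change)' → patch bump
SemVer rule: patch bump → increment PATCH (MAJOR and MINOR unchanged)
New: 4.16.27

4.16.27


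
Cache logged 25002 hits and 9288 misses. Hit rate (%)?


Formula: hit rate = hits / (hits + misses) * 100
hit rate = 25002 / (25002 + 9288) * 100
hit rate = 25002 / 34290 * 100
hit rate = 72.91%

72.91%


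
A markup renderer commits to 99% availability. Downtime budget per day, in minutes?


Formula: allowed downtime = period * (100 - SLA) / 100
Period (day) = 1440 minutes
Unavailability fraction = (100 - 99.0) / 100
Allowed downtime = 1440 * (100 - 99.0) / 100
Allowed downtime = 14.4 minutes

14.4 minutes


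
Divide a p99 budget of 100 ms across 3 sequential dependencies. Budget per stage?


Formula: per_stage = total_budget / stages
per_stage = 100 / 3
per_stage = 33.33 ms

33.33 ms


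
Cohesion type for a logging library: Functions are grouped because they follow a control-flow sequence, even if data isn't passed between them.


Reasoning: Grouped by order of execution within a routine, not by data flow
Type: Procedural cohesion

Procedural cohesion
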